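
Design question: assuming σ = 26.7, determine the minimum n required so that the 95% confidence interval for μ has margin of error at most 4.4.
n ≥ 142

For margin E ≤ 4.4:
n ≥ (z* · σ / E)²
n ≥ (1.960 · 26.7 / 4.4)²
n ≥ 141.46

Minimum n = 142 (rounding up)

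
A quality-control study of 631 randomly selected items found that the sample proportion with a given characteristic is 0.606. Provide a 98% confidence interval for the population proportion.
(0.561, 0.651)

Proportion CI:
SE = √(p̂(1-p̂)/n) = √(0.606 · 0.394 / 631) = 0.01945

z* = 2.326
Margin = z* · SE = 2.326 · 0.01945 = 0.0452

CI: 0.606 ± 0.0452 = (0.561, 0.651)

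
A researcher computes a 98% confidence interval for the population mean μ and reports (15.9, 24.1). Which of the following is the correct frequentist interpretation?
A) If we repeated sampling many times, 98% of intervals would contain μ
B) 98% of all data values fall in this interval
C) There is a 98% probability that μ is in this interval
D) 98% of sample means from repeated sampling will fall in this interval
A

A) Correct — this is the frequentist long-run coverage interpretation.
B) Wrong — a CI is about the parameter μ, not individual data values.
C) Wrong — μ is fixed; the randomness lives in the interval, not in μ.
D) Wrong — coverage applies to intervals containing μ, not to future x̄ values.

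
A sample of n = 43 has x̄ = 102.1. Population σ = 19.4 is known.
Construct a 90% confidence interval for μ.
(97.23, 106.97)

z-interval (σ known):
z* = 1.645 for 90% confidence

Margin of error = z* · σ/√n = 1.645 · 19.4/√43 = 4.87

CI: (102.1 - 4.87, 102.1 + 4.87) = (97.23, 106.97)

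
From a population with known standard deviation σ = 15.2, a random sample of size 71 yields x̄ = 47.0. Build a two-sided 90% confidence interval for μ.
(44.03, 49.97)

z-interval (σ known):
z* = 1.645 for 90% confidence

Margin of error = z* · σ/√n = 1.645 · 15.2/√71 = 2.97

CI: (47.0 - 2.97, 47.0 + 2.97) = (44.03, 49.97)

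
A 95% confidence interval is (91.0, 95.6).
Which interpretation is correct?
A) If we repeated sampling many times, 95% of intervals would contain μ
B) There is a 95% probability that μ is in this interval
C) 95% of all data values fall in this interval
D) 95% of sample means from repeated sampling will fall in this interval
A

A) Correct — this is the frequentist long-run coverage interpretation.
B) Wrong — μ is fixed; the randomness lives in the interval, not in μ.
C) Wrong — a CI is about the parameter μ, not individual data values.
D) Wrong — coverage applies to intervals containing μ, not to future x̄ values.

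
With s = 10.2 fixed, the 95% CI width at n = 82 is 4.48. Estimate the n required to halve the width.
n ≈ 328

CI width ∝ 1/√n
To reduce width by factor 2, need √n to grow by 2 → need 2² = 4 times as many samples.

Current: n = 82, width = 4.48
New: n = 328, width ≈ 2.22

Width reduced by factor of 4.48/2.22 = 2.02.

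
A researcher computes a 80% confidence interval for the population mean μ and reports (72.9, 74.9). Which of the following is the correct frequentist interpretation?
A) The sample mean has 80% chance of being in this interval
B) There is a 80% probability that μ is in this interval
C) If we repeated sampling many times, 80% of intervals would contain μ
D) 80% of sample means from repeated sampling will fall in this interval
C

A) Wrong — x̄ is observed and sits in the interval by construction.
B) Wrong — μ is fixed; the randomness lives in the interval, not in μ.
C) Correct — this is the frequentist long-run coverage interpretation.
D) Wrong — coverage applies to intervals containing μ, not to future x̄ values.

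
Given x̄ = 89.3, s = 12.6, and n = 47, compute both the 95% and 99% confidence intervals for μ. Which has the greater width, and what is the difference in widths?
99% CI is wider by 2.48

df = 46
95% CI: t* = 2.013, (85.60, 93.00), width = 2 · t* · s/√n = 7.40
99% CI: t* = 2.687, (84.36, 94.24), width = 2 · t* · s/√n = 9.88

The 99% CI is wider by 9.88 - 7.40 = 2.48.
Higher confidence requires a wider interval.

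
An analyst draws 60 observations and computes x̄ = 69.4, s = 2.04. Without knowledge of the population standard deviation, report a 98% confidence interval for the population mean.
(68.77, 70.03)

t-interval (σ unknown):
df = n - 1 = 59
t* = 2.391 for 98% confidence

Margin of error = t* · s/√n = 2.391 · 2.04/√60 = 0.63

CI: (68.77, 70.03)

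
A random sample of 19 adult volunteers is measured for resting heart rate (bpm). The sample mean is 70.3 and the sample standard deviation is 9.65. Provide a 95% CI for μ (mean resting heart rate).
(65.65, 74.95)

t-interval (σ unknown):
df = n - 1 = 18
t* = 2.101 for 95% confidence

Margin of error = t* · s/√n = 2.101 · 9.65/√19 = 4.65

CI: (65.65, 74.95)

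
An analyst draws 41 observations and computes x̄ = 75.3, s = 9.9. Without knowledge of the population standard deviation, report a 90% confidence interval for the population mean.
(72.70, 77.90)

t-interval (σ unknown):
df = n - 1 = 40
t* = 1.684 for 90% confidence

Margin of error = t* · s/√n = 1.684 · 9.9/√41 = 2.60

CI: (72.70, 77.90)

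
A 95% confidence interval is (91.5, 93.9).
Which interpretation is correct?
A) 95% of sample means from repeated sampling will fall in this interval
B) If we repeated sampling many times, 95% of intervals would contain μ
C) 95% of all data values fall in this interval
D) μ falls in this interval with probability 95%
B

A) Wrong — coverage applies to intervals containing μ, not to future x̄ values.
B) Correct — this is the frequentist long-run coverage interpretation.
C) Wrong — a CI is about the parameter μ, not individual data values.
D) Wrong — μ is fixed; the randomness lives in the interval, not in μ.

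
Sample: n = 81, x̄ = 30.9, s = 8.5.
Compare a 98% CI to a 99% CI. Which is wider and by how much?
99% CI is wider by 0.50

df = 80
98% CI: t* = 2.374, (28.66, 33.14), width = 2 · t* · s/√n = 4.48
99% CI: t* = 2.639, (28.41, 33.39), width = 2 · t* · s/√n = 4.98

The 99% CI is wider by 4.98 - 4.48 = 0.50.
Higher confidence requires a wider interval.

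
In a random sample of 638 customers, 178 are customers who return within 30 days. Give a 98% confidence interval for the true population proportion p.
(0.238, 0.320)

Proportion CI:
p̂ = 178/638 = 0.27900
SE = √(p̂(1-p̂)/n) = √(0.27900 · 0.72100 / 638) = 0.01776

z* = 2.326
Margin = z* · SE = 2.326 · 0.01776 = 0.0413

CI: 0.27900 ± 0.0413 = (0.238, 0.320)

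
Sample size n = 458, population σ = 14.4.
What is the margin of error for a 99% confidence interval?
Margin of error = 1.73

Margin of error = z* · σ/√n
= 2.576 · 14.4/√458
= 2.576 · 14.4/21.4009
= 1.73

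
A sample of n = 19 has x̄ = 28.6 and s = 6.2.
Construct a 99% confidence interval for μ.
(24.51, 32.69)

t-interval (σ unknown):
df = n - 1 = 18
t* = 2.878 for 99% confidence

Margin of error = t* · s/√n = 2.878 · 6.2/√19 = 4.09

CI: (24.51, 32.69)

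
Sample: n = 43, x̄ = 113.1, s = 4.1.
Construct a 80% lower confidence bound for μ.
μ ≥ 112.57

Lower bound (one-sided):
t* = 0.850 (one-sided for 80%)
Lower bound = x̄ - t* · s/√n = 113.1 - 0.850 · 4.1/√43 = 112.57

We are 80% confident that μ ≥ 112.57.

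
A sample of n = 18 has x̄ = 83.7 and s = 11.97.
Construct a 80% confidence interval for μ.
(79.94, 87.46)

t-interval (σ unknown):
df = n - 1 = 17
t* = 1.333 for 80% confidence

Margin of error = t* · s/√n = 1.333 · 11.97/√18 = 3.76

CI: (79.94, 87.46)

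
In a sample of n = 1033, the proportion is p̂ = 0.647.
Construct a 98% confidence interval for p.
(0.612, 0.682)

Proportion CI:
SE = √(p̂(1-p̂)/n) = √(0.647 · 0.353 / 1033) = 0.01487

z* = 2.326
Margin = z* · SE = 2.326 · 0.01487 = 0.0346

CI: 0.647 ± 0.0346 = (0.612, 0.682)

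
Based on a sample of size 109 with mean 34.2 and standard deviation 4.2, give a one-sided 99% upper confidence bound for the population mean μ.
μ ≤ 35.15

Upper bound (one-sided):
t* = 2.361 (one-sided for 99%)
Upper bound = x̄ + t* · s/√n = 34.2 + 2.361 · 4.2/√109 = 35.15

We are 99% confident that μ ≤ 35.15.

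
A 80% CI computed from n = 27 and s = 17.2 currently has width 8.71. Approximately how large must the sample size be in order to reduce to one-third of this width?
n ≈ 243

CI width ∝ 1/√n
To reduce width by factor 3, need √n to grow by 3 → need 3² = 9 times as many samples.

Current: n = 27, width = 8.71
New: n = 243, width ≈ 2.84

Width reduced by factor of 8.71/2.84 = 3.07.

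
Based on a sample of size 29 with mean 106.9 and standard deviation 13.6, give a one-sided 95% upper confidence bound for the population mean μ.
μ ≤ 111.20

Upper bound (one-sided):
t* = 1.701 (one-sided for 95%)
Upper bound = x̄ + t* · s/√n = 106.9 + 1.701 · 13.6/√29 = 111.20

We are 95% confident that μ ≤ 111.20.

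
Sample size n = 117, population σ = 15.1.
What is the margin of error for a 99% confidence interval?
Margin of error = 3.60

Margin of error = z* · σ/√n
= 2.576 · 15.1/√117
= 2.576 · 15.1/10.8167
= 3.60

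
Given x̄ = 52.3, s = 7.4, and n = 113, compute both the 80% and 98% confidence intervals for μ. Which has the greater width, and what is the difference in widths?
98% CI is wider by 1.50

df = 112
80% CI: t* = 1.289, (51.40, 53.20), width = 2 · t* · s/√n = 1.79
98% CI: t* = 2.360, (50.66, 53.94), width = 2 · t* · s/√n = 3.29

The 98% CI is wider by 3.29 - 1.79 = 1.50.
Higher confidence requires a wider interval.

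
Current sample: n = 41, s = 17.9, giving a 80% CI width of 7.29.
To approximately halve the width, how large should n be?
n ≈ 164

CI width ∝ 1/√n
To reduce width by factor 2, need √n to grow by 2 → need 2² = 4 times as many samples.

Current: n = 41, width = 7.29
New: n = 164, width ≈ 3.60

Width reduced by factor of 7.29/3.60 = 2.02.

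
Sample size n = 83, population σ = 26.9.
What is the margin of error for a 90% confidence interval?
Margin of error = 4.86

Margin of error = z* · σ/√n
= 1.645 · 26.9/√83
= 1.645 · 26.9/9.1104
= 4.86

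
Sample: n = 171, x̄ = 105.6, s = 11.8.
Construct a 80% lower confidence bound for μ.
μ ≥ 104.84

Lower bound (one-sided):
t* = 0.844 (one-sided for 80%)
Lower bound = x̄ - t* · s/√n = 105.6 - 0.844 · 11.8/√171 = 104.84

We are 80% confident that μ ≥ 104.84.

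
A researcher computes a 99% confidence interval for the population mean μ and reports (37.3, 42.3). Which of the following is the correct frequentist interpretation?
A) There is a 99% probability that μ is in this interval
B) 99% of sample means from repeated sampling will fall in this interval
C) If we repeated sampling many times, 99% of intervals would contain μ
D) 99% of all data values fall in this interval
C

A) Wrong — μ is fixed; the randomness lives in the interval, not in μ.
B) Wrong — coverage applies to intervals containing μ, not to future x̄ values.
C) Correct — this is the frequentist long-run coverage interpretation.
D) Wrong — a CI is about the parameter μ, not individual data values.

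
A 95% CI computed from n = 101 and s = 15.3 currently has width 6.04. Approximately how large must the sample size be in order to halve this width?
n ≈ 404

CI width ∝ 1/√n
To reduce width by factor 2, need √n to grow by 2 → need 2² = 4 times as many samples.

Current: n = 101, width = 6.04
New: n = 404, width ≈ 2.99

Width reduced by factor of 6.04/2.99 = 2.02.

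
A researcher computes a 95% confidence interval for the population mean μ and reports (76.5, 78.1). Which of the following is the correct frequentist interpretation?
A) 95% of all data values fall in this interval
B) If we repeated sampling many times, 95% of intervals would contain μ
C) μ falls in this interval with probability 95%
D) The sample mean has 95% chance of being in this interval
B

A) Wrong — a CI is about the parameter μ, not individual data values.
B) Correct — this is the frequentist long-run coverage interpretation.
C) Wrong — μ is fixed; the randomness lives in the interval, not in μ.
D) Wrong — x̄ is observed and sits in the interval by construction.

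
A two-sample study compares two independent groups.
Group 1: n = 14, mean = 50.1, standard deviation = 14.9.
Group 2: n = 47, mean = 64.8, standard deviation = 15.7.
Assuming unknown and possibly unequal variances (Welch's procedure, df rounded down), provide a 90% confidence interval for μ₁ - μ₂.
(-22.59, -6.81)

Difference: x̄₁ - x̄₂ = -14.70
SE = √(s₁²/n₁ + s₂²/n₂) = √(14.9²/14 + 15.7²/47) = 4.5937
df = 22.33 → 22 (Welch–Satterthwaite, rounded down)
t* = 1.717

CI: -14.70 ± 1.717 · 4.5937 = -14.70 ± 7.89 = (-22.59, -6.81)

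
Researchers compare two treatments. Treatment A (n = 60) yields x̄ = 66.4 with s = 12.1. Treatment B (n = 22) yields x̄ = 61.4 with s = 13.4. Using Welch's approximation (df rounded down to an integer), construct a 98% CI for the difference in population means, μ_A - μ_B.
(-2.95, 12.95)

Difference: x̄₁ - x̄₂ = 5.00
SE = √(s₁²/n₁ + s₂²/n₂) = √(12.1²/60 + 13.4²/22) = 3.2561
df = 34.34 → 34 (Welch–Satterthwaite, rounded down)
t* = 2.441

CI: 5.00 ± 2.441 · 3.2561 = 5.00 ± 7.95 = (-2.95, 12.95)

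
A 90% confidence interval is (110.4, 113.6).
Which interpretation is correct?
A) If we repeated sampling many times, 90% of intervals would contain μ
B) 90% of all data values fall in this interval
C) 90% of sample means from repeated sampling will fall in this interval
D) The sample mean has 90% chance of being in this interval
A

A) Correct — this is the frequentist long-run coverage interpretation.
B) Wrong — a CI is about the parameter μ, not individual data values.
C) Wrong — coverage applies to intervals containing μ, not to future x̄ values.
D) Wrong — x̄ is observed and sits in the interval by construction.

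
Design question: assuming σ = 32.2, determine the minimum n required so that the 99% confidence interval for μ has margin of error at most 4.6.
n ≥ 326

For margin E ≤ 4.6:
n ≥ (z* · σ / E)²
n ≥ (2.576 · 32.2 / 4.6)²
n ≥ 325.15

Minimum n = 326 (rounding up)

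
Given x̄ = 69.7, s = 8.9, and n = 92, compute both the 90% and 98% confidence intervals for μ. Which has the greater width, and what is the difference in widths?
98% CI is wider by 1.31

df = 91
90% CI: t* = 1.662, (68.16, 71.24), width = 2 · t* · s/√n = 3.08
98% CI: t* = 2.368, (67.50, 71.90), width = 2 · t* · s/√n = 4.39

The 98% CI is wider by 4.39 - 3.08 = 1.31.
Higher confidence requires a wider interval.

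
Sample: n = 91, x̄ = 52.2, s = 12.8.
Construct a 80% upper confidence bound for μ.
μ ≤ 53.34

Upper bound (one-sided):
t* = 0.846 (one-sided for 80%)
Upper bound = x̄ + t* · s/√n = 52.2 + 0.846 · 12.8/√91 = 53.34

We are 80% confident that μ ≤ 53.34.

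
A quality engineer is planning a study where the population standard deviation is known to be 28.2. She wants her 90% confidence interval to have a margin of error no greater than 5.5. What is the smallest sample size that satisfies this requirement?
n ≥ 72

For margin E ≤ 5.5:
n ≥ (z* · σ / E)²
n ≥ (1.645 · 28.2 / 5.5)²
n ≥ 71.14

Minimum n = 72 (rounding up)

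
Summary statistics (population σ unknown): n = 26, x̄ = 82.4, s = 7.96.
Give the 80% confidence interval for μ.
(80.35, 84.45)

t-interval (σ unknown):
df = n - 1 = 25
t* = 1.316 for 80% confidence

Margin of error = t* · s/√n = 1.316 · 7.96/√26 = 2.05

CI: (80.35, 84.45)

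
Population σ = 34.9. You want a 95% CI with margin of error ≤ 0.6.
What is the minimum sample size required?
n ≥ 12998

For margin E ≤ 0.6:
n ≥ (z* · σ / E)²
n ≥ (1.960 · 34.9 / 0.6)²
n ≥ 12997.52

Minimum n = 12998 (rounding up)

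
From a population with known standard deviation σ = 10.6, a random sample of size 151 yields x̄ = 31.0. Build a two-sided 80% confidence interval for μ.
(29.89, 32.11)

z-interval (σ known):
z* = 1.282 for 80% confidence

Margin of error = z* · σ/√n = 1.282 · 10.6/√151 = 1.11

CI: (31.0 - 1.11, 31.0 + 1.11) = (29.89, 32.11)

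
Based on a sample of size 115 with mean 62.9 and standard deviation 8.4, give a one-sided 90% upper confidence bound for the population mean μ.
μ ≤ 63.91

Upper bound (one-sided):
t* = 1.289 (one-sided for 90%)
Upper bound = x̄ + t* · s/√n = 62.9 + 1.289 · 8.4/√115 = 63.91

We are 90% confident that μ ≤ 63.91.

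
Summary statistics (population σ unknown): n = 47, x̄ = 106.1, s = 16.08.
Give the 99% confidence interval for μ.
(99.80, 112.40)

t-interval (σ unknown):
df = n - 1 = 46
t* = 2.687 for 99% confidence

Margin of error = t* · s/√n = 2.687 · 16.08/√47 = 6.30

CI: (99.80, 112.40)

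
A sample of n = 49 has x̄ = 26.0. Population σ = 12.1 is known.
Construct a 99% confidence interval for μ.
(21.55, 30.45)

z-interval (σ known):
z* = 2.576 for 99% confidence

Margin of error = z* · σ/√n = 2.576 · 12.1/√49 = 4.45

CI: (26.0 - 4.45, 26.0 + 4.45) = (21.55, 30.45)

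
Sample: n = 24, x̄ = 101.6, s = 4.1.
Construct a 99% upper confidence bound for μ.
μ ≤ 103.69

Upper bound (one-sided):
t* = 2.500 (one-sided for 99%)
Upper bound = x̄ + t* · s/√n = 101.6 + 2.500 · 4.1/√24 = 103.69

We are 99% confident that μ ≤ 103.69.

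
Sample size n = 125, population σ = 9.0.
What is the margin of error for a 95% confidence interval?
Margin of error = 1.58

Margin of error = z* · σ/√n
= 1.960 · 9.0/√125
= 1.960 · 9.0/11.1803
= 1.58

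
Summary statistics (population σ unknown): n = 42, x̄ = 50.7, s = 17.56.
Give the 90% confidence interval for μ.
(46.14, 55.26)

t-interval (σ unknown):
df = n - 1 = 41
t* = 1.683 for 90% confidence

Margin of error = t* · s/√n = 1.683 · 17.56/√42 = 4.56

CI: (46.14, 55.26)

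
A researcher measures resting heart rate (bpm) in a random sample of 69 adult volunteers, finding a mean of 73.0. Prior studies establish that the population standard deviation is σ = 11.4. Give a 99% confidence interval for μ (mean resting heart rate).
(69.46, 76.54)

z-interval (σ known):
z* = 2.576 for 99% confidence

Margin of error = z* · σ/√n = 2.576 · 11.4/√69 = 3.54

CI: (73.0 - 3.54, 73.0 + 3.54) = (69.46, 76.54)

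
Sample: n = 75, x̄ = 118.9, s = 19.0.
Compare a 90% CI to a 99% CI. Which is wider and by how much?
99% CI is wider by 4.29

df = 74
90% CI: t* = 1.666, (115.24, 122.56), width = 2 · t* · s/√n = 7.31
99% CI: t* = 2.644, (113.10, 124.70), width = 2 · t* · s/√n = 11.60

The 99% CI is wider by 11.60 - 7.31 = 4.29.
Higher confidence requires a wider interval.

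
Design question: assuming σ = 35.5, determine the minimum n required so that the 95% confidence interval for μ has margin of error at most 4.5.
n ≥ 240

For margin E ≤ 4.5:
n ≥ (z* · σ / E)²
n ≥ (1.960 · 35.5 / 4.5)²
n ≥ 239.08

Minimum n = 240 (rounding up)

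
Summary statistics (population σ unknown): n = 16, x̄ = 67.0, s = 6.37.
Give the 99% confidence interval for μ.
(62.31, 71.69)

t-interval (σ unknown):
df = n - 1 = 15
t* = 2.947 for 99% confidence

Margin of error = t* · s/√n = 2.947 · 6.37/√16 = 4.69

CI: (62.31, 71.69)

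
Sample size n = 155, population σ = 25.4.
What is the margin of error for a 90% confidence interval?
Margin of error = 3.36

Margin of error = z* · σ/√n
= 1.645 · 25.4/√155
= 1.645 · 25.4/12.4499
= 3.36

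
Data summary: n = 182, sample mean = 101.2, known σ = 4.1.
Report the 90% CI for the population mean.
(100.70, 101.70)

z-interval (σ known):
z* = 1.645 for 90% confidence

Margin of error = z* · σ/√n = 1.645 · 4.1/√182 = 0.50

CI: (101.2 - 0.50, 101.2 + 0.50) = (100.70, 101.70)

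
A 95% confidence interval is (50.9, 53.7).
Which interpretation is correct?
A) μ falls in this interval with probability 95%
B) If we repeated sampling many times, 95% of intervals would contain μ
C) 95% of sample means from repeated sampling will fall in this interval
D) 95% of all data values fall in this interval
B

A) Wrong — μ is fixed; the randomness lives in the interval, not in μ.
B) Correct — this is the frequentist long-run coverage interpretation.
C) Wrong — coverage applies to intervals containing μ, not to future x̄ values.
D) Wrong — a CI is about the parameter μ, not individual data values.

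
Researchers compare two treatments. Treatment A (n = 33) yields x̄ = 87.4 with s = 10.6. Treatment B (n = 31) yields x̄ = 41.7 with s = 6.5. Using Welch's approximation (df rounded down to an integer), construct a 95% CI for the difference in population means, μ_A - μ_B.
(41.32, 50.08)

Difference: x̄₁ - x̄₂ = 45.70
SE = √(s₁²/n₁ + s₂²/n₂) = √(10.6²/33 + 6.5²/31) = 2.1835
df = 53.59 → 53 (Welch–Satterthwaite, rounded down)
t* = 2.006

CI: 45.70 ± 2.006 · 2.1835 = 45.70 ± 4.38 = (41.32, 50.08)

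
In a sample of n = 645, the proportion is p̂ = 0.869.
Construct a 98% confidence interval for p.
(0.838, 0.900)

Proportion CI:
SE = √(p̂(1-p̂)/n) = √(0.869 · 0.131 / 645) = 0.01329

z* = 2.326
Margin = z* · SE = 2.326 · 0.01329 = 0.0309

CI: 0.869 ± 0.0309 = (0.838, 0.900)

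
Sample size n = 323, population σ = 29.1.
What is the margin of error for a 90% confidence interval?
Margin of error = 2.66

Margin of error = z* · σ/√n
= 1.645 · 29.1/√323
= 1.645 · 29.1/17.9722
= 2.66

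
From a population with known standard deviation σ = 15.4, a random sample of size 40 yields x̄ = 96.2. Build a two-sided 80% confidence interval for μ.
(93.08, 99.32)

z-interval (σ known):
z* = 1.282 for 80% confidence

Margin of error = z* · σ/√n = 1.282 · 15.4/√40 = 3.12

CI: (96.2 - 3.12, 96.2 + 3.12) = (93.08, 99.32)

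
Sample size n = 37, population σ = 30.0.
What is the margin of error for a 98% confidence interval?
Margin of error = 11.47

Margin of error = z* · σ/√n
= 2.326 · 30.0/√37
= 2.326 · 30.0/6.0828
= 11.47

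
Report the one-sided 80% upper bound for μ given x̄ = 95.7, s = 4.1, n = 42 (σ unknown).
μ ≤ 96.24

Upper bound (one-sided):
t* = 0.850 (one-sided for 80%)
Upper bound = x̄ + t* · s/√n = 95.7 + 0.850 · 4.1/√42 = 96.24

We are 80% confident that μ ≤ 96.24.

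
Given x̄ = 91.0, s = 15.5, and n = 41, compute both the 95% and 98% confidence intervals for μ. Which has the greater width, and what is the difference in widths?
98% CI is wider by 1.95

df = 40
95% CI: t* = 2.021, (86.11, 95.89), width = 2 · t* · s/√n = 9.78
98% CI: t* = 2.423, (85.13, 96.87), width = 2 · t* · s/√n = 11.73

The 98% CI is wider by 11.73 - 9.78 = 1.95.
Higher confidence requires a wider interval.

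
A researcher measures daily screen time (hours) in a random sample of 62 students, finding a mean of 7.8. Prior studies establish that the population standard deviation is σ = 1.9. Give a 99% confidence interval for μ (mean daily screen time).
(7.18, 8.42)

z-interval (σ known):
z* = 2.576 for 99% confidence

Margin of error = z* · σ/√n = 2.576 · 1.9/√62 = 0.62

CI: (7.8 - 0.62, 7.8 + 0.62) = (7.18, 8.42)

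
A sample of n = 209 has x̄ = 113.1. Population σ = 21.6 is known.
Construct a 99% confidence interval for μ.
(109.25, 116.95)

z-interval (σ known):
z* = 2.576 for 99% confidence

Margin of error = z* · σ/√n = 2.576 · 21.6/√209 = 3.85

CI: (113.1 - 3.85, 113.1 + 3.85) = (109.25, 116.95)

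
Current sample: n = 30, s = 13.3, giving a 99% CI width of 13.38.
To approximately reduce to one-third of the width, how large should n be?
n ≈ 270

CI width ∝ 1/√n
To reduce width by factor 3, need √n to grow by 3 → need 3² = 9 times as many samples.

Current: n = 30, width = 13.38
New: n = 270, width ≈ 4.20

Width reduced by factor of 13.38/4.20 = 3.19.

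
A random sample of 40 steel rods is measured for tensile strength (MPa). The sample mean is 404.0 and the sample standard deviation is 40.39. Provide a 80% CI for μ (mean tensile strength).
(395.67, 412.33)

t-interval (σ unknown):
df = n - 1 = 39
t* = 1.304 for 80% confidence

Margin of error = t* · s/√n = 1.304 · 40.39/√40 = 8.33

CI: (395.67, 412.33)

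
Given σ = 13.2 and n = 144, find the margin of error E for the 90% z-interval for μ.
Margin of error = 1.81

Margin of error = z* · σ/√n
= 1.645 · 13.2/√144
= 1.645 · 13.2/12.0000
= 1.81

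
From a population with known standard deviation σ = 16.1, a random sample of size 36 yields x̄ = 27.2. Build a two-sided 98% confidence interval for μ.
(20.96, 33.44)

z-interval (σ known):
z* = 2.326 for 98% confidence

Margin of error = z* · σ/√n = 2.326 · 16.1/√36 = 6.24

CI: (27.2 - 6.24, 27.2 + 6.24) = (20.96, 33.44)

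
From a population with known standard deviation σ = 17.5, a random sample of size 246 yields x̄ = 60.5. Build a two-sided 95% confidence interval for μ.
(58.31, 62.69)

z-interval (σ known):
z* = 1.960 for 95% confidence

Margin of error = z* · σ/√n = 1.960 · 17.5/√246 = 2.19

CI: (60.5 - 2.19, 60.5 + 2.19) = (58.31, 62.69)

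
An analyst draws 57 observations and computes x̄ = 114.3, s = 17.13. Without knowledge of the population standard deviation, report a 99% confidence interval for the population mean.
(108.25, 120.35)

t-interval (σ unknown):
df = n - 1 = 56
t* = 2.667 for 99% confidence

Margin of error = t* · s/√n = 2.667 · 17.13/√57 = 6.05

CI: (108.25, 120.35)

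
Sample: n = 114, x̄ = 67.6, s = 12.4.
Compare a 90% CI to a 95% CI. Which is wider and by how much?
95% CI is wider by 0.75

df = 113
90% CI: t* = 1.658, (65.67, 69.53), width = 2 · t* · s/√n = 3.85
95% CI: t* = 1.981, (65.30, 69.90), width = 2 · t* · s/√n = 4.60

The 95% CI is wider by 4.60 - 3.85 = 0.75.
Higher confidence requires a wider interval.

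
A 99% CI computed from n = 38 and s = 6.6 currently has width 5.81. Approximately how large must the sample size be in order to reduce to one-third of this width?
n ≈ 342

CI width ∝ 1/√n
To reduce width by factor 3, need √n to grow by 3 → need 3² = 9 times as many samples.

Current: n = 38, width = 5.81
New: n = 342, width ≈ 1.85

Width reduced by factor of 5.81/1.85 = 3.14.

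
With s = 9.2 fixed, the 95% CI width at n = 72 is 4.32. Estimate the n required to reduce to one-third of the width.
n ≈ 648

CI width ∝ 1/√n
To reduce width by factor 3, need √n to grow by 3 → need 3² = 9 times as many samples.

Current: n = 72, width = 4.32
New: n = 648, width ≈ 1.42

Width reduced by factor of 4.32/1.42 = 3.04.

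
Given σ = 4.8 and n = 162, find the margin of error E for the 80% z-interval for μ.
Margin of error = 0.48

Margin of error = z* · σ/√n
= 1.282 · 4.8/√162
= 1.282 · 4.8/12.7279
= 0.48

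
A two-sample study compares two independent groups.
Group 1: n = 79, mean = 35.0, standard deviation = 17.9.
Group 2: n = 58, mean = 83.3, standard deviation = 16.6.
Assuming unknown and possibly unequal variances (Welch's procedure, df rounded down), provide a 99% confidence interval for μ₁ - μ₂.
(-56.06, -40.54)

Difference: x̄₁ - x̄₂ = -48.30
SE = √(s₁²/n₁ + s₂²/n₂) = √(17.9²/79 + 16.6²/58) = 2.9676
df = 127.80 → 127 (Welch–Satterthwaite, rounded down)
t* = 2.615

CI: -48.30 ± 2.615 · 2.9676 = -48.30 ± 7.76 = (-56.06, -40.54)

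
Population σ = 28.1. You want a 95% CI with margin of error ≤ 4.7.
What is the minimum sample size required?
n ≥ 138

For margin E ≤ 4.7:
n ≥ (z* · σ / E)²
n ≥ (1.960 · 28.1 / 4.7)²
n ≥ 137.32

Minimum n = 138 (rounding up)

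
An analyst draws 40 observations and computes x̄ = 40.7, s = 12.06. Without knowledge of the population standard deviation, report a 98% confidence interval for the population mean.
(36.07, 45.33)

t-interval (σ unknown):
df = n - 1 = 39
t* = 2.426 for 98% confidence

Margin of error = t* · s/√n = 2.426 · 12.06/√40 = 4.63

CI: (36.07, 45.33)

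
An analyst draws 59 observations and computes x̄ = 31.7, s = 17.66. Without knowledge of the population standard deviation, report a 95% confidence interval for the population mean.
(27.10, 36.30)

t-interval (σ unknown):
df = n - 1 = 58
t* = 2.002 for 95% confidence

Margin of error = t* · s/√n = 2.002 · 17.66/√59 = 4.60

CI: (27.10, 36.30)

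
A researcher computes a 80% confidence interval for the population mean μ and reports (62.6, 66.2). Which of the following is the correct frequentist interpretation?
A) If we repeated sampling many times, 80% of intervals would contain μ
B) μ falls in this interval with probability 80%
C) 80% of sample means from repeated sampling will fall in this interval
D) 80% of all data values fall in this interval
A

A) Correct — this is the frequentist long-run coverage interpretation.
B) Wrong — μ is fixed; the randomness lives in the interval, not in μ.
C) Wrong — coverage applies to intervals containing μ, not to future x̄ values.
D) Wrong — a CI is about the parameter μ, not individual data values.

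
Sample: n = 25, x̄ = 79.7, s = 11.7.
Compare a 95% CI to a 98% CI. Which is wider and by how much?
98% CI is wider by 2.00

df = 24
95% CI: t* = 2.064, (74.87, 84.53), width = 2 · t* · s/√n = 9.66
98% CI: t* = 2.492, (73.87, 85.53), width = 2 · t* · s/√n = 11.66

The 98% CI is wider by 11.66 - 9.66 = 2.00.
Higher confidence requires a wider interval.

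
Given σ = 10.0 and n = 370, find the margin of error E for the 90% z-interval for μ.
Margin of error = 0.86

Margin of error = z* · σ/√n
= 1.645 · 10.0/√370
= 1.645 · 10.0/19.2354
= 0.86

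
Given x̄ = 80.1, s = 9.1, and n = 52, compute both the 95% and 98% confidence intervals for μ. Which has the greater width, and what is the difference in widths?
98% CI is wider by 0.99

df = 51
95% CI: t* = 2.008, (77.57, 82.63), width = 2 · t* · s/√n = 5.07
98% CI: t* = 2.402, (77.07, 83.13), width = 2 · t* · s/√n = 6.06

The 98% CI is wider by 6.06 - 5.07 = 0.99.
Higher confidence requires a wider interval.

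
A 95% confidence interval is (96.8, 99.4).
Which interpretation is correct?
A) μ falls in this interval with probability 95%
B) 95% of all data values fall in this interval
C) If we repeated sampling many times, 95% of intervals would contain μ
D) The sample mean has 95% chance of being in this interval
C

A) Wrong — μ is fixed; the randomness lives in the interval, not in μ.
B) Wrong — a CI is about the parameter μ, not individual data values.
C) Correct — this is the frequentist long-run coverage interpretation.
D) Wrong — x̄ is observed and sits in the interval by construction.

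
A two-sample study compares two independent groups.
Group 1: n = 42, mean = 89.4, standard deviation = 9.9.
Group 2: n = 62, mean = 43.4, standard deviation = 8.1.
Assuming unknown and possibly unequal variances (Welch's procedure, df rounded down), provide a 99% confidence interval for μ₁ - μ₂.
(41.13, 50.87)

Difference: x̄₁ - x̄₂ = 46.00
SE = √(s₁²/n₁ + s₂²/n₂) = √(9.9²/42 + 8.1²/62) = 1.8417
df = 76.10 → 76 (Welch–Satterthwaite, rounded down)
t* = 2.642

CI: 46.00 ± 2.642 · 1.8417 = 46.00 ± 4.87 = (41.13, 50.87)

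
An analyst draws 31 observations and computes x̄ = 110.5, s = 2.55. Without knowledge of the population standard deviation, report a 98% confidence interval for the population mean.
(109.37, 111.63)

t-interval (σ unknown):
df = n - 1 = 30
t* = 2.457 for 98% confidence

Margin of error = t* · s/√n = 2.457 · 2.55/√31 = 1.13

CI: (109.37, 111.63)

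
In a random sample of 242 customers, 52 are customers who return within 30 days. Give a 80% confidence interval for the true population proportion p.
(0.181, 0.249)

Proportion CI:
p̂ = 52/242 = 0.21488
SE = √(p̂(1-p̂)/n) = √(0.21488 · 0.78512 / 242) = 0.02640

z* = 1.282
Margin = z* · SE = 1.282 · 0.02640 = 0.0338

CI: 0.21488 ± 0.0338 = (0.181, 0.249)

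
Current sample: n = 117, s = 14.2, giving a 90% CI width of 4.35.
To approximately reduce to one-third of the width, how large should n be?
n ≈ 1053

CI width ∝ 1/√n
To reduce width by factor 3, need √n to grow by 3 → need 3² = 9 times as many samples.

Current: n = 117, width = 4.35
New: n = 1053, width ≈ 1.44

Width reduced by factor of 4.35/1.44 = 3.02.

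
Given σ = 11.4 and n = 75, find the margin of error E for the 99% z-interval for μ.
Margin of error = 3.39

Margin of error = z* · σ/√n
= 2.576 · 11.4/√75
= 2.576 · 11.4/8.6603
= 3.39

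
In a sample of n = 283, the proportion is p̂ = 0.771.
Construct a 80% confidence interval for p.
(0.739, 0.803)

Proportion CI:
SE = √(p̂(1-p̂)/n) = √(0.771 · 0.229 / 283) = 0.02498

z* = 1.282
Margin = z* · SE = 1.282 · 0.02498 = 0.0320

CI: 0.771 ± 0.0320 = (0.739, 0.803)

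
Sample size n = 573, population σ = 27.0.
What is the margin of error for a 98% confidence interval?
Margin of error = 2.62

Margin of error = z* · σ/√n
= 2.326 · 27.0/√573
= 2.326 · 27.0/23.9374
= 2.62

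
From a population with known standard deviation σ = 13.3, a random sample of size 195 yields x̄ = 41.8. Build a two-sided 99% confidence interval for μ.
(39.35, 44.25)

z-interval (σ known):
z* = 2.576 for 99% confidence

Margin of error = z* · σ/√n = 2.576 · 13.3/√195 = 2.45

CI: (41.8 - 2.45, 41.8 + 2.45) = (39.35, 44.25)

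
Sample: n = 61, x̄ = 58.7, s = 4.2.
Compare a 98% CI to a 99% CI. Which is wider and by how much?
99% CI is wider by 0.29

df = 60
98% CI: t* = 2.390, (57.41, 59.99), width = 2 · t* · s/√n = 2.57
99% CI: t* = 2.660, (57.27, 60.13), width = 2 · t* · s/√n = 2.86

The 99% CI is wider by 2.86 - 2.57 = 0.29.
Higher confidence requires a wider interval.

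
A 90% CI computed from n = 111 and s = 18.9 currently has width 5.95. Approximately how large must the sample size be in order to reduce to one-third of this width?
n ≈ 999

CI width ∝ 1/√n
To reduce width by factor 3, need √n to grow by 3 → need 3² = 9 times as many samples.

Current: n = 111, width = 5.95
New: n = 999, width ≈ 1.97

Width reduced by factor of 5.95/1.97 = 3.02.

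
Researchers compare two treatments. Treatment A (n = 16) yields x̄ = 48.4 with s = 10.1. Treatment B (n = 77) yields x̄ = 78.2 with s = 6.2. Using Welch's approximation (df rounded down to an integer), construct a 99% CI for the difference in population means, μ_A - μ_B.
(-37.40, -22.20)

Difference: x̄₁ - x̄₂ = -29.80
SE = √(s₁²/n₁ + s₂²/n₂) = √(10.1²/16 + 6.2²/77) = 2.6220
df = 17.42 → 17 (Welch–Satterthwaite, rounded down)
t* = 2.898

CI: -29.80 ± 2.898 · 2.6220 = -29.80 ± 7.60 = (-37.40, -22.20)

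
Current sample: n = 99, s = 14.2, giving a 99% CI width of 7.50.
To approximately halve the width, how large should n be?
n ≈ 396

CI width ∝ 1/√n
To reduce width by factor 2, need √n to grow by 2 → need 2² = 4 times as many samples.

Current: n = 99, width = 7.50
New: n = 396, width ≈ 3.69

Width reduced by factor of 7.50/3.69 = 2.03.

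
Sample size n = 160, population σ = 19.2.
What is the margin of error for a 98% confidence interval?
Margin of error = 3.53

Margin of error = z* · σ/√n
= 2.326 · 19.2/√160
= 2.326 · 19.2/12.6491
= 3.53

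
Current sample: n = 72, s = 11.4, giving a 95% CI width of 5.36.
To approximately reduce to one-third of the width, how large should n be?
n ≈ 648

CI width ∝ 1/√n
To reduce width by factor 3, need √n to grow by 3 → need 3² = 9 times as many samples.

Current: n = 72, width = 5.36
New: n = 648, width ≈ 1.76

Width reduced by factor of 5.36/1.76 = 3.05.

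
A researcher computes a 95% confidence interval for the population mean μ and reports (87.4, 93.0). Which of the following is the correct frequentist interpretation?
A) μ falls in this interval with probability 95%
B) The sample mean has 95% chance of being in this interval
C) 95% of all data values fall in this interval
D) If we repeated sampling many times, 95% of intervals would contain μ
D

A) Wrong — μ is fixed; the randomness lives in the interval, not in μ.
B) Wrong — x̄ is observed and sits in the interval by construction.
C) Wrong — a CI is about the parameter μ, not individual data values.
D) Correct — this is the frequentist long-run coverage interpretation.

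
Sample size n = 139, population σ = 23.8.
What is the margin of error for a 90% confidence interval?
Margin of error = 3.32

Margin of error = z* · σ/√n
= 1.645 · 23.8/√139
= 1.645 · 23.8/11.7898
= 3.32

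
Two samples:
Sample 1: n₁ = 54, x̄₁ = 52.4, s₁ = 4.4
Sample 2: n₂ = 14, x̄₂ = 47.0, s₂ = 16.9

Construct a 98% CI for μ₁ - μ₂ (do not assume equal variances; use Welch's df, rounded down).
(-6.67, 17.47)

Difference: x̄₁ - x̄₂ = 5.40
SE = √(s₁²/n₁ + s₂²/n₂) = √(4.4²/54 + 16.9²/14) = 4.5562
df = 13.46 → 13 (Welch–Satterthwaite, rounded down)
t* = 2.650

CI: 5.40 ± 2.650 · 4.5562 = 5.40 ± 12.07 = (-6.67, 17.47)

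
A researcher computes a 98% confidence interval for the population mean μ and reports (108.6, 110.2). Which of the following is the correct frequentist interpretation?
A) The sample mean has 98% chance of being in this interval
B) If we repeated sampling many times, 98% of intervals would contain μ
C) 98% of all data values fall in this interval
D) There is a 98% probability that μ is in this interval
B

A) Wrong — x̄ is observed and sits in the interval by construction.
B) Correct — this is the frequentist long-run coverage interpretation.
C) Wrong — a CI is about the parameter μ, not individual data values.
D) Wrong — μ is fixed; the randomness lives in the interval, not in μ.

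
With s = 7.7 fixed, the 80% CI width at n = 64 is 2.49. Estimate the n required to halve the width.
n ≈ 256

CI width ∝ 1/√n
To reduce width by factor 2, need √n to grow by 2 → need 2² = 4 times as many samples.

Current: n = 64, width = 2.49
New: n = 256, width ≈ 1.24

Width reduced by factor of 2.49/1.24 = 2.01.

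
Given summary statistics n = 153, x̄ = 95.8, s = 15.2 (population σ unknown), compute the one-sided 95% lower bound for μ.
μ ≥ 93.77

Lower bound (one-sided):
t* = 1.655 (one-sided for 95%)
Lower bound = x̄ - t* · s/√n = 95.8 - 1.655 · 15.2/√153 = 93.77

We are 95% confident that μ ≥ 93.77.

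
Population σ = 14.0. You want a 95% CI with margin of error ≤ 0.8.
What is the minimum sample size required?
n ≥ 1177

For margin E ≤ 0.8:
n ≥ (z* · σ / E)²
n ≥ (1.960 · 14.0 / 0.8)²
n ≥ 1176.49

Minimum n = 1177 (rounding up)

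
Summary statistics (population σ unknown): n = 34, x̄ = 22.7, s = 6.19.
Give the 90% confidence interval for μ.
(20.90, 24.50)

t-interval (σ unknown):
df = n - 1 = 33
t* = 1.692 for 90% confidence

Margin of error = t* · s/√n = 1.692 · 6.19/√34 = 1.80

CI: (20.90, 24.50)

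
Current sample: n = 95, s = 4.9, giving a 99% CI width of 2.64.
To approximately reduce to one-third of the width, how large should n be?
n ≈ 855

CI width ∝ 1/√n
To reduce width by factor 3, need √n to grow by 3 → need 3² = 9 times as many samples.

Current: n = 95, width = 2.64
New: n = 855, width ≈ 0.87

Width reduced by factor of 2.64/0.87 = 3.03.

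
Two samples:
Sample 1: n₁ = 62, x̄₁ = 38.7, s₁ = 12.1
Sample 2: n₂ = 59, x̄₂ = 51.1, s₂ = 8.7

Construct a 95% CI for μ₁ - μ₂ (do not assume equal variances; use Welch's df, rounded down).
(-16.18, -8.62)

Difference: x̄₁ - x̄₂ = -12.40
SE = √(s₁²/n₁ + s₂²/n₂) = √(12.1²/62 + 8.7²/59) = 1.9090
df = 110.87 → 110 (Welch–Satterthwaite, rounded down)
t* = 1.982

CI: -12.40 ± 1.982 · 1.9090 = -12.40 ± 3.78 = (-16.18, -8.62)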